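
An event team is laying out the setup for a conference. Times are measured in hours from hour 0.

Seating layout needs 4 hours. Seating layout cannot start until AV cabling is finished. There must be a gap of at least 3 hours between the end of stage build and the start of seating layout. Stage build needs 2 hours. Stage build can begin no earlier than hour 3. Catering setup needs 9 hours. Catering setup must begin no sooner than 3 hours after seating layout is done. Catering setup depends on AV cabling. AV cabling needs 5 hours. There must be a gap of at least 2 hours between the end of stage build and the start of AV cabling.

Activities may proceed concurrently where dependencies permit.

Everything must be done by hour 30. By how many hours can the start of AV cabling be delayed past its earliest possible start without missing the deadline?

2

Stage build cannot begin until its own release at hour 3. It runs from hour 3 to 3 + 2 = hour 5.
After stage build (finishes hour 5, plus 2-hour gap → hour 7), AV cabling can start at hour 7 and finishes at hour 12.

Working backward from the deadline:
Catering setup must finish by hour 30; it takes 9 hours, so it must start by 30 − 9 = hour 21.
Seating layout has to be done before catering setup (must start by hour 21, minus 3-hour gap → hour 18). That means finishing by hour 18, i.e. starting by 18 − 4 = hour 14.
AV cabling feeds seating layout (must start by hour 14); catering setup (must start by hour 21). Taking the minimum, AV cabling must finish by hour 14 and start by 14 − 5 = hour 9.
So AV cabling can start as early as hour 7 and as late as hour 9, giving 9 − 7 = 2 hours of slack.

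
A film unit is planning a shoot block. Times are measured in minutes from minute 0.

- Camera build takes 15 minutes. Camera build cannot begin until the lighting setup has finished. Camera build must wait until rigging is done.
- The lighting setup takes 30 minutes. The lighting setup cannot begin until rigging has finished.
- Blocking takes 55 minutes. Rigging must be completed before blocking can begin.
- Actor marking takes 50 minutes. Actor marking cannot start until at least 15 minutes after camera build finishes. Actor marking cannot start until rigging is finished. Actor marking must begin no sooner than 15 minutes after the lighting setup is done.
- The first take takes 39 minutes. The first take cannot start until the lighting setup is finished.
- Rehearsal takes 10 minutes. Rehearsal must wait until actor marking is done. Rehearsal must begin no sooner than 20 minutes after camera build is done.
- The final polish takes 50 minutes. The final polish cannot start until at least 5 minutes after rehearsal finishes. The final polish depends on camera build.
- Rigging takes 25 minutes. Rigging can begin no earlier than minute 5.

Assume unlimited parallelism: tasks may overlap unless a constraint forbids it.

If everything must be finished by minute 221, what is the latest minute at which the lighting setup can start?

46

To finish by minute 221, the final polish (duration 50) must start no later than minute 171.
Rehearsal has to be done before the final polish (must start by minute 171, minus 5-minute gap → minute 166). That means finishing by minute 166, i.e. starting by 166 − 10 = minute 156.
Actor marking has to be done before rehearsal (must start by minute 156). That means finishing by minute 156, i.e. starting by 156 − 50 = minute 106.
Camera build must finish in time for actor marking (must start by minute 106, minus 15-minute gap → minute 91); rehearsal (must start by minute 156, minus 20-minute gap → minute 136); the final polish (must start by minute 171). The tightest is minute 91, so camera build must start by 91 − 15 = minute 76.
Nothing follows the first take; the deadline of minute 221 is its only limit. It must start by 221 − 39 = minute 182.
The lighting setup has several dependents: camera build (must start by minute 76); actor marking (must start by minute 106, minus 15-minute gap → minute 91); the first take (must start by minute 182). The earliest of those limits is minute 76, so the lighting setup must start by 76 − 30 = minute 46.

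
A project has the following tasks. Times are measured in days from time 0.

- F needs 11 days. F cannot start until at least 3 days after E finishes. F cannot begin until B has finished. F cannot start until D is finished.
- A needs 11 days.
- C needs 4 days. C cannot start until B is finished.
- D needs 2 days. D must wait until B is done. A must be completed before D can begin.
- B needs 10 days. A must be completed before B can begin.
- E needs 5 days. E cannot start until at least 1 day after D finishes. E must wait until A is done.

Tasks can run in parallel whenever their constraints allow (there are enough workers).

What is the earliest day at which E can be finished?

29

A has no prerequisites, so it starts at day 0 and finishes at day 11.
After A (finishes day 11), B can start at day 11 and finishes at day 21.
D cannot start until B (finishes day 21); A (finishes day 11). The controlling bound is day 21, so D finishes at 21 + 2 = day 23.
E has to wait for D (finishes day 23, plus 1-day gap → day 24); A (finishes day 11). The latest of these is day 24, so E runs day 24 to 24 + 5 = day 29.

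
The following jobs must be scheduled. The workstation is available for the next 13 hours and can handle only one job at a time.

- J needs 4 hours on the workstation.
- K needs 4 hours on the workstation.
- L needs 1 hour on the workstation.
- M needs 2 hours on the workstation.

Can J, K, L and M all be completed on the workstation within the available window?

Running back to back, the jobs need 4 + 4 + 1 + 2 = 11 hours on the workstation.
Since 11 ≤ 13, they fit within the window.

Yes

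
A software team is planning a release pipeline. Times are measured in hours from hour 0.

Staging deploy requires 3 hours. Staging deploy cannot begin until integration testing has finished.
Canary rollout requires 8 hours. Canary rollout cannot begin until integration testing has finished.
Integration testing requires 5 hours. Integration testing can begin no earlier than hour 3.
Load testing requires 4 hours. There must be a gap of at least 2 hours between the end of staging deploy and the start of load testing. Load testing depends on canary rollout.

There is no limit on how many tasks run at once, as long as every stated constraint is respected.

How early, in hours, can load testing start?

After its own release at hour 3, integration testing can start at hour 3 and finishes at hour 8.
Canary rollout cannot begin until integration testing (finishes hour 8). It runs from hour 8 to 8 + 8 = hour 16.
Staging deploy cannot begin until integration testing (finishes hour 8). It runs from hour 8 to 8 + 3 = hour 11.
Load testing waits on staging deploy (finishes hour 11, plus 2-hour gap → hour 13); canary rollout (finishes hour 16). The latest of these is hour 16, which is the earliest load testing can start.

16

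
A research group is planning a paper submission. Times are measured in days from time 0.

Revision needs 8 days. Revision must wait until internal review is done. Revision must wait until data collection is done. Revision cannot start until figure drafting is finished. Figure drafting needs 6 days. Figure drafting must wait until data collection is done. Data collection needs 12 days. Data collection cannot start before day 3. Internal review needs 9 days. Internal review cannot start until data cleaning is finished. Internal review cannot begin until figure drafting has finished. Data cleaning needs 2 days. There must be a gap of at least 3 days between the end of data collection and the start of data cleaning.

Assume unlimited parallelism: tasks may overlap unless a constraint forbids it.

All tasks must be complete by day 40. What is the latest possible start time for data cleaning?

To finish by day 40, revision (duration 8) must start no later than day 32.
Internal review has to be done before revision (must start by day 32). That means finishing by day 32, i.e. starting by 32 − 9 = day 23.
Data cleaning has to be done before internal review (must start by day 23). That means finishing by day 23, i.e. starting by 23 − 2 = day 21.

21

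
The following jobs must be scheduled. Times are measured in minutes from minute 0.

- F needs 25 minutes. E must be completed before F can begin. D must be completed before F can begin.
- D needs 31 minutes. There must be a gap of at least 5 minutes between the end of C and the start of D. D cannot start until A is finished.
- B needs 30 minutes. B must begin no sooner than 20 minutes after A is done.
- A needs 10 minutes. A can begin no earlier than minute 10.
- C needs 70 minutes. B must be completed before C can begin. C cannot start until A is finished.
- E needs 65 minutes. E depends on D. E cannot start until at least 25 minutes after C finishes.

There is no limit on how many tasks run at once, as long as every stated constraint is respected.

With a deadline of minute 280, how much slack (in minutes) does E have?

14

A waits on its own release at minute 10, so it starts at minute 10 and finishes at 10 + 10 = minute 20.
B waits on A (finishes minute 20, plus 20-minute gap → minute 40), so it starts at minute 40 and finishes at 40 + 30 = minute 70.
C cannot start until B (finishes minute 70); A (finishes minute 20). The controlling bound is minute 70, so C finishes at 70 + 70 = minute 140.
D has to wait for C (finishes minute 140, plus 5-minute gap → minute 145); A (finishes minute 20). The latest of these is minute 145, so D runs minute 145 to 145 + 31 = minute 176.
E needs all of D (finishes minute 176); C (finishes minute 140, plus 25-minute gap → minute 165). That puts its earliest start at minute 176; it finishes at 176 + 65 = minute 241.

Working backward from the deadline:
Nothing follows F; the deadline of minute 280 is its only limit. It must start by 280 − 25 = minute 255.
E must finish before F (must start by minute 255). With a 65-minute duration, E must start by 255 − 65 = minute 190.
So E can start as early as minute 176 and as late as minute 190, giving 190 − 176 = 14 minutes of slack.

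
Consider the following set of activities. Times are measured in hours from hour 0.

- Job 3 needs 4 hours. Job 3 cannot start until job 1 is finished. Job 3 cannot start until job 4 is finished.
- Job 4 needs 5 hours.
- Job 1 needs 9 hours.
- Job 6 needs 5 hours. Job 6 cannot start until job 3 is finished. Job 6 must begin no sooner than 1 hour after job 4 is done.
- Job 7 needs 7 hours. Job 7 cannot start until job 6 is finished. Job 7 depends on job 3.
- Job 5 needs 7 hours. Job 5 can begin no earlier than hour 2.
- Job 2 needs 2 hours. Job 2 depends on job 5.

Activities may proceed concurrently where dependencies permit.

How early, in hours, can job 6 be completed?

Job 4 can start immediately at hour 0; it finishes at hour 5.
Job 1 has no prerequisites, so it starts at hour 0 and finishes at hour 9.
Job 3 has to wait for job 1 (finishes hour 9); job 4 (finishes hour 5). The latest of these is hour 9, so job 3 runs hour 9 to 9 + 4 = hour 13.
Job 6 has to wait for job 3 (finishes hour 13); job 4 (finishes hour 5, plus 1-hour gap → hour 6). The latest of these is hour 13, so job 6 runs hour 13 to 13 + 5 = hour 18.

18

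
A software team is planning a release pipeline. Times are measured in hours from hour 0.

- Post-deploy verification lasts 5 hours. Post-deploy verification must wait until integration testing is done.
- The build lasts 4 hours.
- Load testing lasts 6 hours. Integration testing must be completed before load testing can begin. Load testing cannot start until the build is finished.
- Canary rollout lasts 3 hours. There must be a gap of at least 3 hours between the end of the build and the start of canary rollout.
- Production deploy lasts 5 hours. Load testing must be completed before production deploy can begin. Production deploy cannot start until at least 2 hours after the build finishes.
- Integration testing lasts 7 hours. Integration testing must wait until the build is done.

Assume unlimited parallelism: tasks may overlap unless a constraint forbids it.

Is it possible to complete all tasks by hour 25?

The build has no prerequisites, so it starts at hour 0 and finishes at hour 4.
Canary rollout waits on the build (finishes hour 4, plus 3-hour gap → hour 7), so it starts at hour 7 and finishes at 7 + 3 = hour 10.
After the build (finishes hour 4), integration testing can start at hour 4 and finishes at hour 11.
Post-deploy verification cannot begin until integration testing (finishes hour 11). It runs from hour 11 to 11 + 5 = hour 16.
Load testing has to wait for integration testing (finishes hour 11); the build (finishes hour 4). The latest of these is hour 11, so load testing runs hour 11 to 11 + 6 = hour 17.
Production deploy has to wait for load testing (finishes hour 17); the build (finishes hour 4, plus 2-hour gap → hour 6). The latest of these is hour 17, so production deploy runs hour 17 to 17 + 5 = hour 22.
Every task is finished by hour 22, which is no later than the deadline of 25, so the schedule is feasible.

Yes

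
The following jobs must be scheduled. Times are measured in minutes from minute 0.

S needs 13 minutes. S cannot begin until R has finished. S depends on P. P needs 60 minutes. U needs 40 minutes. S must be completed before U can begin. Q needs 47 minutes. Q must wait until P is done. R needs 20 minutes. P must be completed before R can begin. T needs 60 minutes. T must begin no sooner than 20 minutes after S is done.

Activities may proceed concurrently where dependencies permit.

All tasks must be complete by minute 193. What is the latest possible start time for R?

T has no dependents, so it just needs to finish by minute 193. Starting by 193 − 60 = minute 133 achieves that.
U must finish by minute 193; it takes 40 minutes, so it must start by 193 − 40 = minute 153.
For S: T (must start by minute 133, minus 20-minute gap → minute 113); U (must start by minute 153). The most restrictive is minute 113; with a 13-minute duration, S must start by minute 100.
R feeds into S (must start by minute 100); so R must finish by minute 100 and therefore start by minute 80.

80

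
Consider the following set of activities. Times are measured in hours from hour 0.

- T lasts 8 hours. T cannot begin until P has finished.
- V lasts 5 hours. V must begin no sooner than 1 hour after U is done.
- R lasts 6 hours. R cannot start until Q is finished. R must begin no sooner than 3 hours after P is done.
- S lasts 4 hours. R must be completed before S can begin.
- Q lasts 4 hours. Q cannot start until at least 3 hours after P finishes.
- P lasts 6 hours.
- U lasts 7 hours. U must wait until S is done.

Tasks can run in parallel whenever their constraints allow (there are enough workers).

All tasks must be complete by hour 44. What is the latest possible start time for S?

Nothing follows V; the deadline of hour 44 is its only limit. It must start by 44 − 5 = hour 39.
U has to be done before V (must start by hour 39, minus 1-hour gap → hour 38). That means finishing by hour 38, i.e. starting by 38 − 7 = hour 31.
Since U (must start by hour 31) depends on it, S must finish by hour 31. Backing off its 4-hour duration gives a latest start of hour 27.

27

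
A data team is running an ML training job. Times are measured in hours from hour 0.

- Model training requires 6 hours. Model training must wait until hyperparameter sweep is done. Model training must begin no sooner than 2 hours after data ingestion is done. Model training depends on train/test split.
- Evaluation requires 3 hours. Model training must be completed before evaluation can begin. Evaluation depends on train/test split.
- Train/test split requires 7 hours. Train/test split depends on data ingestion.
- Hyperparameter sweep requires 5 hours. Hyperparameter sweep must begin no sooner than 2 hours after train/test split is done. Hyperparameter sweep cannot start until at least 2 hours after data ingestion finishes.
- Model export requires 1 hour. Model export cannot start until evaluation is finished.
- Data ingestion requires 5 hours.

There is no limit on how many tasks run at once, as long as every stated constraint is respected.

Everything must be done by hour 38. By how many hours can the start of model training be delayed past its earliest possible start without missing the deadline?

Nothing blocks data ingestion, so it runs from hour 0 to hour 5.
After data ingestion (finishes hour 5), train/test split can start at hour 5 and finishes at hour 12.
Hyperparameter sweep cannot start until train/test split (finishes hour 12, plus 2-hour gap → hour 14); data ingestion (finishes hour 5, plus 2-hour gap → hour 7). The controlling bound is hour 14, so hyperparameter sweep finishes at 14 + 5 = hour 19.
Model training cannot start until hyperparameter sweep (finishes hour 19); data ingestion (finishes hour 5, plus 2-hour gap → hour 7); train/test split (finishes hour 12). The controlling bound is hour 19, so model training finishes at 19 + 6 = hour 25.

Working backward from the deadline:
Nothing follows model export; the deadline of hour 38 is its only limit. It must start by 38 − 1 = hour 37.
Evaluation must finish before model export (must start by hour 37). With a 3-hour duration, evaluation must start by 37 − 3 = hour 34.
Model training feeds into evaluation (must start by hour 34); so model training must finish by hour 34 and therefore start by hour 28.
So model training can start as early as hour 19 and as late as hour 28, giving 28 − 19 = 9 hours of slack.

9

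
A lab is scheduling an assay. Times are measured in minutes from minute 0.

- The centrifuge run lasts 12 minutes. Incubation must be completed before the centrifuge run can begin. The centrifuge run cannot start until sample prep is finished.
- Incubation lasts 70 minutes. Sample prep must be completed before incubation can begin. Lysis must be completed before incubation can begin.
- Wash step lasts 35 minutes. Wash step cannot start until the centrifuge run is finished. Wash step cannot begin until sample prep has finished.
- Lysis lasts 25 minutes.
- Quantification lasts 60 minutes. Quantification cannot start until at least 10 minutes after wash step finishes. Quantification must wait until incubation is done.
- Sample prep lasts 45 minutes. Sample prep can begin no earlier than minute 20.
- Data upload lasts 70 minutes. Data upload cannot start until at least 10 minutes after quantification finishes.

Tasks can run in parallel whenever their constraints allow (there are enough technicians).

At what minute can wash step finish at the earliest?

182

Lysis can start immediately at minute 0; it finishes at minute 25.
Sample prep waits on its own release at minute 20, so it starts at minute 20 and finishes at 20 + 45 = minute 65.
For incubation: sample prep (finishes minute 65); lysis (finishes minute 25). Taking the maximum gives a start of minute 65, and it finishes at 65 + 70 = minute 135.
The centrifuge run has to wait for incubation (finishes minute 135); sample prep (finishes minute 65). The latest of these is minute 135, so the centrifuge run runs minute 135 to 135 + 12 = minute 147.
Wash step has to wait for the centrifuge run (finishes minute 147); sample prep (finishes minute 65). The latest of these is minute 147, so wash step runs minute 147 to 147 + 35 = minute 182.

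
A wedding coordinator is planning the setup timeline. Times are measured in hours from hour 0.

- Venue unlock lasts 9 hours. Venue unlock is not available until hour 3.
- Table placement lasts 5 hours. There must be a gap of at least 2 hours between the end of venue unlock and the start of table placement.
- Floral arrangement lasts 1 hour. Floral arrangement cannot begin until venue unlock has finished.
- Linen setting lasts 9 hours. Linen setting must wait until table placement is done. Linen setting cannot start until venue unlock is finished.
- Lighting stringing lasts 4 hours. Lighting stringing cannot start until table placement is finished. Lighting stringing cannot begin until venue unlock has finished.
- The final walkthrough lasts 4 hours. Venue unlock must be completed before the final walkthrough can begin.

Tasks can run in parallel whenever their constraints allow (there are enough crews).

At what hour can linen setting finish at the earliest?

Venue unlock waits on its own release at hour 3, so it starts at hour 3 and finishes at 3 + 9 = hour 12.
After venue unlock (finishes hour 12, plus 2-hour gap → hour 14), table placement can start at hour 14 and finishes at hour 19.
Linen setting cannot start until table placement (finishes hour 19); venue unlock (finishes hour 12). The controlling bound is hour 19, so linen setting finishes at 19 + 9 = hour 28.

28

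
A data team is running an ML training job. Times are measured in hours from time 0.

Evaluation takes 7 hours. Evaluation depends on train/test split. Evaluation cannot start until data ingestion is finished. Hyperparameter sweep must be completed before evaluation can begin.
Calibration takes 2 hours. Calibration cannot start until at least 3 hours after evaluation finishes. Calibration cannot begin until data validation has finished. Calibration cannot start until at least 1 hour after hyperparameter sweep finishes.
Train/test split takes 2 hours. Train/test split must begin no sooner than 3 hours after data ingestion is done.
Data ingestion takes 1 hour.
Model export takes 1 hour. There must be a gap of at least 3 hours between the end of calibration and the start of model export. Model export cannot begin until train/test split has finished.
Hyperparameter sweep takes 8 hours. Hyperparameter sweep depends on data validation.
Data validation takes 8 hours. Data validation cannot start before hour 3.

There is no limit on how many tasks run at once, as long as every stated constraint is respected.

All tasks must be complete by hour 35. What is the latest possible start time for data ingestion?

Nothing follows model export; the deadline of hour 35 is its only limit. It must start by 35 − 1 = hour 34.
Since model export (must start by hour 34, minus 3-hour gap → hour 31) depends on it, calibration must finish by hour 31. Backing off its 2-hour duration gives a latest start of hour 29.
Evaluation has to be done before calibration (must start by hour 29, minus 3-hour gap → hour 26). That means finishing by hour 26, i.e. starting by 26 − 7 = hour 19.
For train/test split: evaluation (must start by hour 19); model export (must start by hour 34). The most restrictive is hour 19; with a 2-hour duration, train/test split must start by hour 17.
Data ingestion feeds train/test split (must start by hour 17, minus 3-hour gap → hour 14); evaluation (must start by hour 19). Taking the minimum, data ingestion must finish by hour 14 and start by 14 − 1 = hour 13.

13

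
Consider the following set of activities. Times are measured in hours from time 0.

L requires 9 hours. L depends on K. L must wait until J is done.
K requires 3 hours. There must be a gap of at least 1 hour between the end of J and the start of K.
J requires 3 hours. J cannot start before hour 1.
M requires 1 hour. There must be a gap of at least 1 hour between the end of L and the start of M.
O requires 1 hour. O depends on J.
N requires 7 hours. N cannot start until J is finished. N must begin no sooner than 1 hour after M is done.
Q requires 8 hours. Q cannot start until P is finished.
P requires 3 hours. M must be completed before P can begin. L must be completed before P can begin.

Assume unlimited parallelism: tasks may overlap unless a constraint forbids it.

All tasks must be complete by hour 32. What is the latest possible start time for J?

N has no dependents, so it just needs to finish by hour 32. Starting by 32 − 7 = hour 25 achieves that.
Q must finish by hour 32; it takes 8 hours, so it must start by 32 − 8 = hour 24.
P feeds into Q (must start by hour 24); so P must finish by hour 24 and therefore start by hour 21.
For M: N (must start by hour 25, minus 1-hour gap → hour 24); P (must start by hour 21). The most restrictive is hour 21; with a 1-hour duration, M must start by hour 20.
L has several dependents: M (must start by hour 20, minus 1-hour gap → hour 19); P (must start by hour 21). The earliest of those limits is hour 19, so L must start by 19 − 9 = hour 10.
K must finish before L (must start by hour 10). With a 3-hour duration, K must start by 10 − 3 = hour 7.
O has no dependents, so it just needs to finish by hour 32. Starting by 32 − 1 = hour 31 achieves that.
J feeds K (must start by hour 7, minus 1-hour gap → hour 6); L (must start by hour 10); N (must start by hour 25); O (must start by hour 31). Taking the minimum, J must finish by hour 6 and start by 6 − 3 = hour 3.

3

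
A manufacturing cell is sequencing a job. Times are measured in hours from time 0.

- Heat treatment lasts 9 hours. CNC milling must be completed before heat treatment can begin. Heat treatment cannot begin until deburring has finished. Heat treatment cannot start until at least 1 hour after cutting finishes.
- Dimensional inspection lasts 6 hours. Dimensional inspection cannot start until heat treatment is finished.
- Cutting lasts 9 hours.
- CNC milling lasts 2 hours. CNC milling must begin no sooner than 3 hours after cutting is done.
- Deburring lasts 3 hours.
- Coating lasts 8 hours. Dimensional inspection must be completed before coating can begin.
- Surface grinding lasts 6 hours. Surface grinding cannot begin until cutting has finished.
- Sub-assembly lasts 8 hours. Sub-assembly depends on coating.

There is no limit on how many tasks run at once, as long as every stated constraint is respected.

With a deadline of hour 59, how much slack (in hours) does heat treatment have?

14

Deburring can start immediately at hour 0; it finishes at hour 3.
Cutting has no prerequisites, so it starts at hour 0 and finishes at hour 9.
CNC milling cannot begin until cutting (finishes hour 9, plus 3-hour gap → hour 12). It runs from hour 12 to 12 + 2 = hour 14.
For heat treatment: CNC milling (finishes hour 14); deburring (finishes hour 3); cutting (finishes hour 9, plus 1-hour gap → hour 10). Taking the maximum gives a start of hour 14, and it finishes at 14 + 9 = hour 23.

Working backward from the deadline:
Nothing follows sub-assembly; the deadline of hour 59 is its only limit. It must start by 59 − 8 = hour 51.
Coating feeds into sub-assembly (must start by hour 51); so coating must finish by hour 51 and therefore start by hour 43.
Dimensional inspection must finish before coating (must start by hour 43). With a 6-hour duration, dimensional inspection must start by 43 − 6 = hour 37.
Heat treatment feeds into dimensional inspection (must start by hour 37); so heat treatment must finish by hour 37 and therefore start by hour 28.
So heat treatment can start as early as hour 14 and as late as hour 28, giving 28 − 14 = 14 hours of slack.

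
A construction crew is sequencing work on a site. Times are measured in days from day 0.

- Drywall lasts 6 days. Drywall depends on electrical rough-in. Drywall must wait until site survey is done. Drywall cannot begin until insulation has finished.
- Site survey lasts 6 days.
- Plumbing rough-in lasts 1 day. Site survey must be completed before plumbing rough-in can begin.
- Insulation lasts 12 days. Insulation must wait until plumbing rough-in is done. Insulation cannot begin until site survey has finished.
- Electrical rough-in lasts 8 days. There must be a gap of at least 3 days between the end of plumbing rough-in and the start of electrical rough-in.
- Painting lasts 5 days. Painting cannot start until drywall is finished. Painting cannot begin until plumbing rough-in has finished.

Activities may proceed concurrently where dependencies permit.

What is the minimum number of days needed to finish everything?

30

Site survey has no prerequisites, so it starts at day 0 and finishes at day 6.
Plumbing rough-in waits on site survey (finishes day 6), so it starts at day 6 and finishes at 6 + 1 = day 7.
Insulation needs all of plumbing rough-in (finishes day 7); site survey (finishes day 6). That puts its earliest start at day 7; it finishes at 7 + 12 = day 19.
After plumbing rough-in (finishes day 7, plus 3-day gap → day 10), electrical rough-in can start at day 10 and finishes at day 18.
Drywall has to wait for electrical rough-in (finishes day 18); site survey (finishes day 6); insulation (finishes day 19). The latest of these is day 19, so drywall runs day 19 to 19 + 6 = day 25.
For painting: drywall (finishes day 25); plumbing rough-in (finishes day 7). Taking the maximum gives a start of day 25, and it finishes at 25 + 5 = day 30.
All tasks are finished once the last one completes. Finish times: Site survey at 6, Plumbing rough-in at 7, Electrical rough-in at 18, Insulation at 19, Drywall at 25, Painting at 30. The latest is day 30.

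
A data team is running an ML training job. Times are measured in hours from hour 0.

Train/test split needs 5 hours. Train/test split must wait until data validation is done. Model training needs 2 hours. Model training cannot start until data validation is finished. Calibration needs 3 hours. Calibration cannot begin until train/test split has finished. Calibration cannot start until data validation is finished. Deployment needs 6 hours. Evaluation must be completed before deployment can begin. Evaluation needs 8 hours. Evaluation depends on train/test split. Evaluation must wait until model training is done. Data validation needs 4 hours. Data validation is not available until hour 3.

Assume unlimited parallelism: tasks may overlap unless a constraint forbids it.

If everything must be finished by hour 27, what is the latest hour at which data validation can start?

Deployment must finish by hour 27; it takes 6 hours, so it must start by 27 − 6 = hour 21.
Evaluation feeds into deployment (must start by hour 21); so evaluation must finish by hour 21 and therefore start by hour 13.
Nothing follows calibration; the deadline of hour 27 is its only limit. It must start by 27 − 3 = hour 24.
Train/test split must finish in time for evaluation (must start by hour 13); calibration (must start by hour 24). The tightest is hour 13, so train/test split must start by 13 − 5 = hour 8.
Model training feeds into evaluation (must start by hour 13); so model training must finish by hour 13 and therefore start by hour 11.
Data validation must finish in time for train/test split (must start by hour 8); model training (must start by hour 11); calibration (must start by hour 24). The tightest is hour 8, so data validation must start by 8 − 4 = hour 4.

4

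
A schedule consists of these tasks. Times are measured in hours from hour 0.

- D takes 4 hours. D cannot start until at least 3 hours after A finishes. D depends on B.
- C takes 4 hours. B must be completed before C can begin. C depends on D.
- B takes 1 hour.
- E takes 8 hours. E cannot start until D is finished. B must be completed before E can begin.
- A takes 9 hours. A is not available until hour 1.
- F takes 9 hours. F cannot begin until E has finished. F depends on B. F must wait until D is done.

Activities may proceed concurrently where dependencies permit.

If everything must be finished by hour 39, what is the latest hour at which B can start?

C must finish by hour 39; it takes 4 hours, so it must start by 39 − 4 = hour 35.
F must finish by hour 39; it takes 9 hours, so it must start by 39 − 9 = hour 30.
E feeds into F (must start by hour 30); so E must finish by hour 30 and therefore start by hour 22.
For D: C (must start by hour 35); E (must start by hour 22); F (must start by hour 30). The most restrictive is hour 22; with a 4-hour duration, D must start by hour 18.
B must finish in time for C (must start by hour 35); D (must start by hour 18); E (must start by hour 22); F (must start by hour 30). The tightest is hour 18, so B must start by 18 − 1 = hour 17.

17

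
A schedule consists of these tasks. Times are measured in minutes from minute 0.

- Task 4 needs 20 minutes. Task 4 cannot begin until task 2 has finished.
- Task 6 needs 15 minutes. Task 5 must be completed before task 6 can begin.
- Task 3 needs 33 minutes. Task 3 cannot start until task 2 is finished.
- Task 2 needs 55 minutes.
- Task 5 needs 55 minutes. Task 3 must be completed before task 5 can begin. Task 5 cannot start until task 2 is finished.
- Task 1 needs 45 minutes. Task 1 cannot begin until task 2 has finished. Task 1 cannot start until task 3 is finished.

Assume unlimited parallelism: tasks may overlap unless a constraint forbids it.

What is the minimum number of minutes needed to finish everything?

158

Nothing blocks task 2, so it runs from minute 0 to minute 55.
Task 4 cannot begin until task 2 (finishes minute 55). It runs from minute 55 to 55 + 20 = minute 75.
After task 2 (finishes minute 55), task 3 can start at minute 55 and finishes at minute 88.
Task 5 cannot start until task 3 (finishes minute 88); task 2 (finishes minute 55). The controlling bound is minute 88, so task 5 finishes at 88 + 55 = minute 143.
Task 6 waits on task 5 (finishes minute 143), so it starts at minute 143 and finishes at 143 + 15 = minute 158.
For task 1: task 2 (finishes minute 55); task 3 (finishes minute 88). Taking the maximum gives a start of minute 88, and it finishes at 88 + 45 = minute 133.
All tasks are finished once the last one completes. Finish times: Task 1 at 133, Task 2 at 55, Task 3 at 88, Task 4 at 75, Task 5 at 143, Task 6 at 158. The latest is minute 158.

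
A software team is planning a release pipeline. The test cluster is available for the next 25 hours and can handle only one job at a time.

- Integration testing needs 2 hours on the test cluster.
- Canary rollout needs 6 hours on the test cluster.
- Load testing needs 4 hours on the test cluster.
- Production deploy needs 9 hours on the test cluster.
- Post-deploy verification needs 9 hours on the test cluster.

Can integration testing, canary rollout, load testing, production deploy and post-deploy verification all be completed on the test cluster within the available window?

Running back to back, the jobs need 2 + 6 + 4 + 9 + 9 = 30 hours on the test cluster.
Since 30 > 25, they cannot all fit.

No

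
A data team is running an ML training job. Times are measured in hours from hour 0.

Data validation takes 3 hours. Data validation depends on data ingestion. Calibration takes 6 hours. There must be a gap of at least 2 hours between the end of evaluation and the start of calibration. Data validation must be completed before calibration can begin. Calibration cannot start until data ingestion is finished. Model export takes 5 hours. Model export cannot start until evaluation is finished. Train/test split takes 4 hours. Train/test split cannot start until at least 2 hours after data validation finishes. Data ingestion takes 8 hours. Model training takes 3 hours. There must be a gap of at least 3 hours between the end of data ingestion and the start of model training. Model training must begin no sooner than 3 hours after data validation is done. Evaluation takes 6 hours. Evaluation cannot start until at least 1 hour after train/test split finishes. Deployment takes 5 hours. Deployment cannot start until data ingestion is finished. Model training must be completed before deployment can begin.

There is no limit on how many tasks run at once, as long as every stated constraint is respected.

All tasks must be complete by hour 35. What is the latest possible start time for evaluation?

Calibration has no dependents, so it just needs to finish by hour 35. Starting by 35 − 6 = hour 29 achieves that.
To finish by hour 35, model export (duration 5) must start no later than hour 30.
For evaluation: calibration (must start by hour 29, minus 2-hour gap → hour 27); model export (must start by hour 30). The most restrictive is hour 27; with a 6-hour duration, evaluation must start by hour 21.

21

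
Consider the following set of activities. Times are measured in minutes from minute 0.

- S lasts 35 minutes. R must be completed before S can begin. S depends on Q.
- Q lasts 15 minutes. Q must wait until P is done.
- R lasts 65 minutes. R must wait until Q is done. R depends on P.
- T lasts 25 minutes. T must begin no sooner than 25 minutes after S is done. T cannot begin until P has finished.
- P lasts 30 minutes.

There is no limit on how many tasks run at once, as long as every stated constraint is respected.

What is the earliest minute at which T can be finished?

Nothing blocks P, so it runs from minute 0 to minute 30.
After P (finishes minute 30), Q can start at minute 30 and finishes at minute 45.
R has to wait for Q (finishes minute 45); P (finishes minute 30). The latest of these is minute 45, so R runs minute 45 to 45 + 65 = minute 110.
S needs all of R (finishes minute 110); Q (finishes minute 45). That puts its earliest start at minute 110; it finishes at 110 + 35 = minute 145.
T needs all of S (finishes minute 145, plus 25-minute gap → minute 170); P (finishes minute 30). That puts its earliest start at minute 170; it finishes at 170 + 25 = minute 195.

195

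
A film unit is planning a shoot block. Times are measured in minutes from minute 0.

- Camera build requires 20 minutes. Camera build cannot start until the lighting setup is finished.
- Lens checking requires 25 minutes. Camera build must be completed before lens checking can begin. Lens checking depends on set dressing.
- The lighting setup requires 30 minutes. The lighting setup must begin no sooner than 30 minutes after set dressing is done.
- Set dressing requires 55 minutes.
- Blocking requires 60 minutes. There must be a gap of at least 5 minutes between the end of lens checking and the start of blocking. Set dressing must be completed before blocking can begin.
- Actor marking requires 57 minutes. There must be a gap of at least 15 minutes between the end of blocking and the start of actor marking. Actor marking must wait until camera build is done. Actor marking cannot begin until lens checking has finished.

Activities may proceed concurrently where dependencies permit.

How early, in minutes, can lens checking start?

Nothing blocks set dressing, so it runs from minute 0 to minute 55.
The lighting setup waits on set dressing (finishes minute 55, plus 30-minute gap → minute 85), so it starts at minute 85 and finishes at 85 + 30 = minute 115.
Camera build cannot begin until the lighting setup (finishes minute 115). It runs from minute 115 to 115 + 20 = minute 135.
Lens checking waits on camera build (finishes minute 135); set dressing (finishes minute 55). The latest of these is minute 135, which is the earliest lens checking can start.

135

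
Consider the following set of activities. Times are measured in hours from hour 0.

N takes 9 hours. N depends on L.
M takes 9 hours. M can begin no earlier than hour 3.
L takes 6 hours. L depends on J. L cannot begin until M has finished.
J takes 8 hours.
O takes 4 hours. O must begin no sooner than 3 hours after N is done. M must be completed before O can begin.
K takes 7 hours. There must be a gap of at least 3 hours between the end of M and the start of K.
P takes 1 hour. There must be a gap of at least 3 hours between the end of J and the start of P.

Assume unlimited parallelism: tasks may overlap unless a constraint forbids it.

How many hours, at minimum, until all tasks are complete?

M cannot begin until its own release at hour 3. It runs from hour 3 to 3 + 9 = hour 12.
K waits on M (finishes hour 12, plus 3-hour gap → hour 15), so it starts at hour 15 and finishes at 15 + 7 = hour 22.
J has no prerequisites, so it starts at hour 0 and finishes at hour 8.
P cannot begin until J (finishes hour 8, plus 3-hour gap → hour 11). It runs from hour 11 to 11 + 1 = hour 12.
L needs all of J (finishes hour 8); M (finishes hour 12). That puts its earliest start at hour 12; it finishes at 12 + 6 = hour 18.
N cannot begin until L (finishes hour 18). It runs from hour 18 to 18 + 9 = hour 27.
O cannot start until N (finishes hour 27, plus 3-hour gap → hour 30); M (finishes hour 12). The controlling bound is hour 30, so O finishes at 30 + 4 = hour 34.
All tasks are finished once the last one completes. Finish times: J at 8, K at 22, L at 18, M at 12, N at 27, O at 34, P at 12. The latest is hour 34.

34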